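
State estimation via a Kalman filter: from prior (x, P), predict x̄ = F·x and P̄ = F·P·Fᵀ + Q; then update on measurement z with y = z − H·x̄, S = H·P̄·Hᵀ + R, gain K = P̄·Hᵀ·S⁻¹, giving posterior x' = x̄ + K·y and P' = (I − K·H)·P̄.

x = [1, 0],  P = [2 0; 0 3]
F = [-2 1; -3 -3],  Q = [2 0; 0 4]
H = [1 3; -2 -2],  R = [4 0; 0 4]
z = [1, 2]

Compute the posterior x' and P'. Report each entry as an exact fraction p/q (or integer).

x̄ = F·x = [-2, -3]
P̄ = F·P·Fᵀ + Q = [13 3; 3 49]
y = z − H·x̄ = [12, -8]
S = H·P̄·Hᵀ + R = [476 -344; -344 276]
K = P̄·Hᵀ·S⁻¹ = [-617/1630 -479/815; 703/1630 131/815]
x' = x̄ + K·y = [-300/163, 145/163]
P' = (I − K·H)·P̄ = [2054/815 -1096/815; -1096/815 834/815]

x' = [-300/163, 145/163]
P' = [2054/815 -1096/815; -1096/815 834/815]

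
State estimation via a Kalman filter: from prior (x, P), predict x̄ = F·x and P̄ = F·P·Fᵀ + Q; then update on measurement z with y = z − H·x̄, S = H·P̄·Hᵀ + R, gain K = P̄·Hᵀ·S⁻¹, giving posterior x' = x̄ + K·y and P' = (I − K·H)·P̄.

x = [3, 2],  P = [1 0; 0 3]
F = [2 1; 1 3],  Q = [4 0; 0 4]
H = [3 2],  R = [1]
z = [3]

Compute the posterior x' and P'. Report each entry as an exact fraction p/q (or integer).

x' = [49/24, -181/120]
P' = [187/72 -275/72; -275/72 2111/360]

x̄ = F·x = [8, 9]
P̄ = F·P·Fᵀ + Q = [11 11; 11 32]
y = z − H·x̄ = [-39]
S = H·P̄·Hᵀ + R = [360]
K = P̄·Hᵀ·S⁻¹ = [11/72; 97/360]
x' = x̄ + K·y = [49/24, -181/120]
P' = (I − K·H)·P̄ = [187/72 -275/72; -275/72 2111/360]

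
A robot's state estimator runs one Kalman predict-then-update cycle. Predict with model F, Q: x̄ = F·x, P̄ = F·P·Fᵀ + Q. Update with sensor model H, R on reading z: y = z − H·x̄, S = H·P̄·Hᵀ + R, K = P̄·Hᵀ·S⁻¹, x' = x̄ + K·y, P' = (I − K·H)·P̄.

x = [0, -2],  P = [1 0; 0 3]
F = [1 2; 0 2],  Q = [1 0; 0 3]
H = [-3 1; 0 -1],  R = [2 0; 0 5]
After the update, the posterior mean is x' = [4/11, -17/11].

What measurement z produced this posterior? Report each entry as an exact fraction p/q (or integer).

x̄ = F·x = [-4, -4]
P̄ = F·P·Fᵀ + Q = [14 12; 12 15]
S = H·P̄·Hᵀ + R = [71 21; 21 20]
K = P̄·Hᵀ·S⁻¹ = [-348/979 -222/979; -105/979 -624/979]
x' − x̄ = [48/11, 27/11] = K·y
y = (KᵀK)⁻¹·Kᵀ·(x' − x̄) = [-11, -2]
z = y + H·x̄ = [-11, -2] + [8, 4] = [-3, 2]

z = [-3, 2]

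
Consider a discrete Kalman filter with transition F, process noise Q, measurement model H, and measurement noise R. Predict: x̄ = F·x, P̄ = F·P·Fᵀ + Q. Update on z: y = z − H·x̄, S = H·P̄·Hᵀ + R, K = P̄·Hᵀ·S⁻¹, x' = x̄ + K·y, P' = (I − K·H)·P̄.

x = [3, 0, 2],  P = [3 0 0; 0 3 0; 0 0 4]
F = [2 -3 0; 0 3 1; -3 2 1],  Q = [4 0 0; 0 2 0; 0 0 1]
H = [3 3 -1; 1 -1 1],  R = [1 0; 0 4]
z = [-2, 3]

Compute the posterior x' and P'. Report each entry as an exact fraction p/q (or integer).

x' = [1770/2027, -14146/10135, 3353/10135]
P' = [6755/2027 -11063/2027 -13438/2027; -11063/2027 98169/10135 128648/10135; -13438/2027 128648/10135 187026/10135]

x̄ = F·x = [6, 2, -7]
P̄ = F·P·Fᵀ + Q = [43 -27 -36; -27 33 22; -36 22 44]
y = z − H·x̄ = [-33, 6]
S = H·P̄·Hᵀ + R = [327 2; 2 62]
K = P̄·Hᵀ·S⁻¹ = [514/2027 1095/2027; -86/10135 -6209/10135; -2652/10135 -2203/10135]
x' = x̄ + K·y = [1770/2027, -14146/10135, 3353/10135]
P' = (I − K·H)·P̄ = [6755/2027 -11063/2027 -13438/2027; -11063/2027 98169/10135 128648/10135; -13438/2027 128648/10135 187026/10135]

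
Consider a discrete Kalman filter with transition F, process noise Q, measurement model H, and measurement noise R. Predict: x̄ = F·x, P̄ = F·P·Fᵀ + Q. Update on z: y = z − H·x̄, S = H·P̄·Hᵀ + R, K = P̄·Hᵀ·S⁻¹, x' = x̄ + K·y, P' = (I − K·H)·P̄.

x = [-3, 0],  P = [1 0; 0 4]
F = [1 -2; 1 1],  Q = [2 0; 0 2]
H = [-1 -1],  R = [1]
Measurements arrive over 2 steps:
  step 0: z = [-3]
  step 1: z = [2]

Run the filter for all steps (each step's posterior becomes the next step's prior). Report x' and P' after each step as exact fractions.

step 0: x' = [69/13, -3], P' = [103/13 -7; -7 7]
step 1: x' = [-3031/932, 685/466], P' = [3351/932 -1241/466; -1241/466 633/233]

step 0: x̄ = F·x = [-3, -3]
step 0: P̄ = F·P·Fᵀ + Q = [19 -7; -7 7]
step 0: y = z − H·x̄ = [-9]
step 0: S = H·P̄·Hᵀ + R = [13]
step 0: K = P̄·Hᵀ·S⁻¹ = [-12/13; 0]
step 0: x' = x̄ + K·y = [69/13, -3]
step 0: P' = (I − K·H)·P̄ = [103/13 -7; -7 7]
step 1: x̄ = F·x = [147/13, 30/13]
step 1: P̄ = F·P·Fᵀ + Q = [857/13 12/13; 12/13 38/13]
step 1: y = z − H·x̄ = [203/13]
step 1: S = H·P̄·Hᵀ + R = [932/13]
step 1: K = P̄·Hᵀ·S⁻¹ = [-869/932; -25/466]
step 1: x' = x̄ + K·y = [-3031/932, 685/466]
step 1: P' = (I − K·H)·P̄ = [3351/932 -1241/466; -1241/466 633/233]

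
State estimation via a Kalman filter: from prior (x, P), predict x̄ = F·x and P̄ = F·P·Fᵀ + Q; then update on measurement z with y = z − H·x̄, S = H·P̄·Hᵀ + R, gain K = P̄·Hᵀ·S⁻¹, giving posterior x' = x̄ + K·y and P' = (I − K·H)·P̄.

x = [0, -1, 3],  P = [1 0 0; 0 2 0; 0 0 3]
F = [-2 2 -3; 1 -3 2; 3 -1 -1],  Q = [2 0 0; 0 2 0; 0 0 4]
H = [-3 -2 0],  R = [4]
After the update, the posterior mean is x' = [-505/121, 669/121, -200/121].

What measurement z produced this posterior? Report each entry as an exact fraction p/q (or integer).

z = [1]

x̄ = F·x = [-11, 9, -2]
P̄ = F·P·Fᵀ + Q = [41 -32 -1; -32 33 3; -1 3 18]
S = H·P̄·Hᵀ + R = [121]
K = P̄·Hᵀ·S⁻¹ = [-59/121; 30/121; -3/121]
x' − x̄ = [826/121, -420/121, 42/121] = K·y
y = (KᵀK)⁻¹·Kᵀ·(x' − x̄) = [-14]
z = y + H·x̄ = [-14] + [15] = [1]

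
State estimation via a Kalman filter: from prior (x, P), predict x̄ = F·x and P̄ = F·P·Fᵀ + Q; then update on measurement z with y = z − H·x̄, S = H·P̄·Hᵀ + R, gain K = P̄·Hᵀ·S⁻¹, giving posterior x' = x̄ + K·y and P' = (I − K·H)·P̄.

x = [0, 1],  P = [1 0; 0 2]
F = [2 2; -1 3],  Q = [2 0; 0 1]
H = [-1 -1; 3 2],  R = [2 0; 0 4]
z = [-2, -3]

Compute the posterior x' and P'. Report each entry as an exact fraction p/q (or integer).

x' = [-69/44, 149/88]
P' = [71/33 -175/66; -175/66 515/132]

x̄ = F·x = [2, 3]
P̄ = F·P·Fᵀ + Q = [14 10; 10 20]
y = z − H·x̄ = [3, -15]
S = H·P̄·Hᵀ + R = [56 -132; -132 330]
K = P̄·Hᵀ·S⁻¹ = [1/4 19/66; -5/8 -5/132]
x' = x̄ + K·y = [-69/44, 149/88]
P' = (I − K·H)·P̄ = [71/33 -175/66; -175/66 515/132]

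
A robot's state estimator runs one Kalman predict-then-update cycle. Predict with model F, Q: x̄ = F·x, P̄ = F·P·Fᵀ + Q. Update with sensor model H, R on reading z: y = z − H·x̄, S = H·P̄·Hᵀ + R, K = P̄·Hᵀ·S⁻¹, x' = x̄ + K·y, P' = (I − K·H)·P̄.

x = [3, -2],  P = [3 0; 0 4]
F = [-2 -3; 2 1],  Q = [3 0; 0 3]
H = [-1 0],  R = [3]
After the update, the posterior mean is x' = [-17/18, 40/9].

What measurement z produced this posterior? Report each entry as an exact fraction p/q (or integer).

x̄ = F·x = [0, 4]
P̄ = F·P·Fᵀ + Q = [51 -24; -24 19]
S = H·P̄·Hᵀ + R = [54]
K = P̄·Hᵀ·S⁻¹ = [-17/18; 4/9]
x' − x̄ = [-17/18, 4/9] = K·y
y = (KᵀK)⁻¹·Kᵀ·(x' − x̄) = [1]
z = y + H·x̄ = [1] + [0] = [1]

z = [1]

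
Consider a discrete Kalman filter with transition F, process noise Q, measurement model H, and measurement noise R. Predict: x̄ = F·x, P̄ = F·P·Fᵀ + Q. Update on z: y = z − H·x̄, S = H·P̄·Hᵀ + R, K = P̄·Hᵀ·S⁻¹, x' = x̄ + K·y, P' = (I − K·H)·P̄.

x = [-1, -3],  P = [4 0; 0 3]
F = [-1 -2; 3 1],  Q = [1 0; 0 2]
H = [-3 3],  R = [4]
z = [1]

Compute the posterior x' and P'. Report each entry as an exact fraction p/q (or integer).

x' = [35/17, 198/85]
P' = [137/34 657/170; 657/170 3521/850]

x̄ = F·x = [7, -6]
P̄ = F·P·Fᵀ + Q = [17 -18; -18 41]
y = z − H·x̄ = [40]
S = H·P̄·Hᵀ + R = [850]
K = P̄·Hᵀ·S⁻¹ = [-21/170; 177/850]
x' = x̄ + K·y = [35/17, 198/85]
P' = (I − K·H)·P̄ = [137/34 657/170; 657/170 3521/850]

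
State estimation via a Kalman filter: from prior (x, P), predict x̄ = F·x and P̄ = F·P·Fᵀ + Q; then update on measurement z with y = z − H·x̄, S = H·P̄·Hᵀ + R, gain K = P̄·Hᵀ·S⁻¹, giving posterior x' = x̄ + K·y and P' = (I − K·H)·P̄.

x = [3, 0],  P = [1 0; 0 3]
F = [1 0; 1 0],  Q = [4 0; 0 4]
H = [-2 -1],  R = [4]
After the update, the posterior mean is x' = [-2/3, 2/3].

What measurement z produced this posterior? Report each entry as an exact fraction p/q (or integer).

z = [2]

x̄ = F·x = [3, 3]
P̄ = F·P·Fᵀ + Q = [5 1; 1 5]
S = H·P̄·Hᵀ + R = [33]
K = P̄·Hᵀ·S⁻¹ = [-1/3; -7/33]
x' − x̄ = [-11/3, -7/3] = K·y
y = (KᵀK)⁻¹·Kᵀ·(x' − x̄) = [11]
z = y + H·x̄ = [11] + [-9] = [2]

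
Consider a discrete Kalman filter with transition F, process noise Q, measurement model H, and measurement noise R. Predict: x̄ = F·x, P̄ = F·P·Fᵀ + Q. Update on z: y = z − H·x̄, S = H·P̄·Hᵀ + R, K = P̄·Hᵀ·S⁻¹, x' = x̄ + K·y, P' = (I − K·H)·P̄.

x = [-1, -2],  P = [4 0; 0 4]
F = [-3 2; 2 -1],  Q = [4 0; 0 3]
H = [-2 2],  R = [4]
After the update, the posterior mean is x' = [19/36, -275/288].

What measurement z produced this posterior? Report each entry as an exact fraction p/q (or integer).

z = [-3]

x̄ = F·x = [-1, 0]
P̄ = F·P·Fᵀ + Q = [56 -32; -32 23]
S = H·P̄·Hᵀ + R = [576]
K = P̄·Hᵀ·S⁻¹ = [-11/36; 55/288]
x' − x̄ = [55/36, -275/288] = K·y
y = (KᵀK)⁻¹·Kᵀ·(x' − x̄) = [-5]
z = y + H·x̄ = [-5] + [2] = [-3]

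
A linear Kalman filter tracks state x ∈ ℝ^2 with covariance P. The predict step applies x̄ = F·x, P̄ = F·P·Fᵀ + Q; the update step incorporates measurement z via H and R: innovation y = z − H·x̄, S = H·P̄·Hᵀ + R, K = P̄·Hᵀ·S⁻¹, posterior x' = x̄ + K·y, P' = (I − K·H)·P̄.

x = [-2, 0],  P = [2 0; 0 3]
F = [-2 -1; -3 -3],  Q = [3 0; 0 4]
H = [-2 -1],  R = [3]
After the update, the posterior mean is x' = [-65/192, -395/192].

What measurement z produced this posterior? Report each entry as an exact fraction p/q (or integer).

z = [3]

x̄ = F·x = [4, 6]
P̄ = F·P·Fᵀ + Q = [14 21; 21 49]
S = H·P̄·Hᵀ + R = [192]
K = P̄·Hᵀ·S⁻¹ = [-49/192; -91/192]
x' − x̄ = [-833/192, -1547/192] = K·y
y = (KᵀK)⁻¹·Kᵀ·(x' − x̄) = [17]
z = y + H·x̄ = [17] + [-14] = [3]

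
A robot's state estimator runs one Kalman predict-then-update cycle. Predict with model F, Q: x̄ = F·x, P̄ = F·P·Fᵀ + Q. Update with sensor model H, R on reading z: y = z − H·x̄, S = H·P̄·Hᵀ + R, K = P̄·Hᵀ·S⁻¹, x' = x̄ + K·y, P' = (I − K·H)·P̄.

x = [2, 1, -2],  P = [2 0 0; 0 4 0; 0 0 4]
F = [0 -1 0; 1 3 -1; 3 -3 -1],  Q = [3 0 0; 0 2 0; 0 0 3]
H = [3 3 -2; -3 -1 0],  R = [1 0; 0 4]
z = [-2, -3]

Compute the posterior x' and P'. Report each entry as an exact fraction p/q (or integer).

x' = [-13736/24623, 116461/24623, 178531/24623]
P' = [38144/24623 -85980/24623 -70854/24623; -85980/24623 260580/24623 259138/24623; -70854/24623 259138/24623 285779/24623]

x̄ = F·x = [-1, 7, 5]
P̄ = F·P·Fᵀ + Q = [7 -12 12; -12 44 -26; 12 -26 61]
y = z − H·x̄ = [-10, 1]
S = H·P̄·Hᵀ + R = [656 -31; -31 39]
K = P̄·Hᵀ·S⁻¹ = [-1800/24623 -7113/24623; 5524/24623 -660/24623; -6706/24623 -11644/24623]
x' = x̄ + K·y = [-13736/24623, 116461/24623, 178531/24623]
P' = (I − K·H)·P̄ = [38144/24623 -85980/24623 -70854/24623; -85980/24623 260580/24623 259138/24623; -70854/24623 259138/24623 285779/24623]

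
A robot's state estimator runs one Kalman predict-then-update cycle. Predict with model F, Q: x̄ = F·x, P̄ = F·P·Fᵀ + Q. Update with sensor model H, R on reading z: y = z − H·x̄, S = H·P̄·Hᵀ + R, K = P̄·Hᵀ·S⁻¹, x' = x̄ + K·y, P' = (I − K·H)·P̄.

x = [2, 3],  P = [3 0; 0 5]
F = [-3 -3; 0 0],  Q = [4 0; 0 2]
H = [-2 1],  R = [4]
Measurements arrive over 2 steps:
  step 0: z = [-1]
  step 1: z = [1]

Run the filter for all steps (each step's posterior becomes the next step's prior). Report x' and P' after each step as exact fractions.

step 0: x̄ = F·x = [-15, 0]
step 0: P̄ = F·P·Fᵀ + Q = [76 0; 0 2]
step 0: y = z − H·x̄ = [-31]
step 0: S = H·P̄·Hᵀ + R = [310]
step 0: K = P̄·Hᵀ·S⁻¹ = [-76/155; 1/155]
step 0: x' = x̄ + K·y = [1/5, -1/5]
step 0: P' = (I − K·H)·P̄ = [228/155 152/155; 152/155 308/155]
step 1: x̄ = F·x = [0, 0]
step 1: P̄ = F·P·Fᵀ + Q = [1636/31 0; 0 2]
step 1: y = z − H·x̄ = [1]
step 1: S = H·P̄·Hᵀ + R = [6730/31]
step 1: K = P̄·Hᵀ·S⁻¹ = [-1636/3365; 31/3365]
step 1: x' = x̄ + K·y = [-1636/3365, 31/3365]
step 1: P' = (I − K·H)·P̄ = [4908/3365 3272/3365; 3272/3365 6668/3365]

step 0: x' = [1/5, -1/5], P' = [228/155 152/155; 152/155 308/155]
step 1: x' = [-1636/3365, 31/3365], P' = [4908/3365 3272/3365; 3272/3365 6668/3365]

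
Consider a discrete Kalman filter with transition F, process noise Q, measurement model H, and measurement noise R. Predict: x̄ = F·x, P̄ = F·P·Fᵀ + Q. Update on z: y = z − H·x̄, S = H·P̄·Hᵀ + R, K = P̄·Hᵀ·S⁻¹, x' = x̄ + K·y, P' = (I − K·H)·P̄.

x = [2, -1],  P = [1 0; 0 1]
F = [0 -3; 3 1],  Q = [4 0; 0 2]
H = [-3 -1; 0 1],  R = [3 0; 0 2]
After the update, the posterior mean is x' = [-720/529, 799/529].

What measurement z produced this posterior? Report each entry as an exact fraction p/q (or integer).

x̄ = F·x = [3, 5]
P̄ = F·P·Fᵀ + Q = [13 -3; -3 12]
S = H·P̄·Hᵀ + R = [114 -3; -3 14]
K = P̄·Hᵀ·S⁻¹ = [-171/529 -150/529; -2/529 453/529]
x' − x̄ = [-2307/529, -1846/529] = K·y
y = (KᵀK)⁻¹·Kᵀ·(x' − x̄) = [17, -4]
z = y + H·x̄ = [17, -4] + [-14, 5] = [3, 1]

z = [3, 1]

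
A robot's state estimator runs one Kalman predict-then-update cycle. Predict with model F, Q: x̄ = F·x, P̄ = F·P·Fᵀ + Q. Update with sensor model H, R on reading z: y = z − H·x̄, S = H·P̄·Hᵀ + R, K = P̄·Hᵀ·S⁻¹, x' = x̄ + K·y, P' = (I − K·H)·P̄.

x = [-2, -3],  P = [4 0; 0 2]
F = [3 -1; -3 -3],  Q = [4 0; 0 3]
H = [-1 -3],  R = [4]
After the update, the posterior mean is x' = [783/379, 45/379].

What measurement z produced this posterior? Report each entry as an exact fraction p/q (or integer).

z = [-2]

x̄ = F·x = [-3, 15]
P̄ = F·P·Fᵀ + Q = [42 -30; -30 57]
S = H·P̄·Hᵀ + R = [379]
K = P̄·Hᵀ·S⁻¹ = [48/379; -141/379]
x' − x̄ = [1920/379, -5640/379] = K·y
y = (KᵀK)⁻¹·Kᵀ·(x' − x̄) = [40]
z = y + H·x̄ = [40] + [-42] = [-2]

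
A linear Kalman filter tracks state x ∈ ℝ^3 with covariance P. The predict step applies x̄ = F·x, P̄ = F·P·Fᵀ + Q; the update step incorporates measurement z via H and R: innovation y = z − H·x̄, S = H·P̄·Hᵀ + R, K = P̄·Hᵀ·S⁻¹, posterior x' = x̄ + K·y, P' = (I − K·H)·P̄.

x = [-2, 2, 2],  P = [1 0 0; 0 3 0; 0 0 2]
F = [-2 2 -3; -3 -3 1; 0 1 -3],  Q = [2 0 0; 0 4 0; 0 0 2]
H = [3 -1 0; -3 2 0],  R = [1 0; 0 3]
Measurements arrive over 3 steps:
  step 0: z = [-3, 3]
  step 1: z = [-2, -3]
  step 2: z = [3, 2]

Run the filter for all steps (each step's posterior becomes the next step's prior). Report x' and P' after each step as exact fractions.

step 0: x' = [-1088/1425, 2324/4275, -23873/4275], P' = [312/475 658/475 134/475; 658/475 4766/1425 793/1425; 134/475 793/1425 9764/1425]
step 1: x' = [-45156965/25338358, -47572919/12669179, -37555561/12669179], P' = [35617159/50676716 18900525/12669179 8751468/12669179; 18900525/12669179 45505941/12669179 18637599/12669179; 8751468/12669179 18637599/12669179 62869075/12669179]
step 2: x' = [1241227280671/417520266914, 2387367723047/417520266914, 649273680791/208760133457], P' = [296661335273/417520266914 630515403795/417520266914 146295249069/208760133457; 630515403795/417520266914 1517716076139/417520266914 312847112439/208760133457; 146295249069/208760133457 312847112439/208760133457 1026863429846/208760133457]

step 0: x̄ = F·x = [2, 2, -4]
step 0: P̄ = F·P·Fᵀ + Q = [36 -18 24; -18 42 -15; 24 -15 23]
step 0: y = z − H·x̄ = [-7, 5]
step 0: S = H·P̄·Hᵀ + R = [475 -570; -570 711]
step 0: K = P̄·Hᵀ·S⁻¹ = [278/475 4/15; 1156/1425 38/45; 413/1425 4/45]
step 0: x' = x̄ + K·y = [-1088/1425, 2324/4275, -23873/4275]
step 0: P' = (I − K·H)·P̄ = [312/475 658/475 134/475; 658/475 4766/1425 793/1425; 134/475 793/1425 9764/1425]
step 1: x̄ = F·x = [16559/855, -21053/4275, 73943/4275]
step 1: P̄ = F·P·Fᵀ + Q = [3722/57 -8147/285 17747/285; -8147/285 95144/1425 -37964/1425; 17747/285 -37964/1425 90734/1425]
step 1: y = z − H·x̄ = [-277988/4275, 14614/225]
step 1: S = H·P̄·Hᵀ + R = [1178429/1425 -73387/75; -73387/75 90059/75]
step 1: K = P̄·Hᵀ·S⁻¹ = [31249377/50676716 14784241/50676716; 11195634/12669179 11436769/12669179; 7616805/12669179 3673598/12669179]
step 1: x' = x̄ + K·y = [-45156965/25338358, -47572919/12669179, -37555561/12669179]
step 1: P' = (I − K·H)·P̄ = [35617159/50676716 18900525/12669179 8751468/12669179; 18900525/12669179 45505941/12669179 18637599/12669179; 8751468/12669179 18637599/12669179 62869075/12669179]
step 2: x̄ = F·x = [62677810/12669179, 345797287/25338358, 65093764/12669179]
step 2: P̄ = F·P·Fᵀ + Q = [538963184/12669179 -283886535/25338358 503802924/12669179; -283886535/25338358 3116451663/50676716 -116687421/12669179; 503802924/12669179 -116687421/12669179 524840380/12669179]
step 2: y = z − H·x̄ = [45745501/25338358, -132425499/12669179]
step 2: S = H·P̄·Hᵀ + R = [25976441423/50676716 -7686383895/12669179; -7686383895/12669179 9708447066/12669179]
step 2: K = P̄·Hᵀ·S⁻¹ = [129734301012/208760133457 123682267257/417520266914; 186915067623/208760133457 381295313631/417520266914; 126038634768/208760133457 62269492557/208760133457]
step 2: x' = x̄ + K·y = [1241227280671/417520266914, 2387367723047/417520266914, 649273680791/208760133457]
step 2: P' = (I − K·H)·P̄ = [296661335273/417520266914 630515403795/417520266914 146295249069/208760133457; 630515403795/417520266914 1517716076139/417520266914 312847112439/208760133457; 146295249069/208760133457 312847112439/208760133457 1026863429846/208760133457]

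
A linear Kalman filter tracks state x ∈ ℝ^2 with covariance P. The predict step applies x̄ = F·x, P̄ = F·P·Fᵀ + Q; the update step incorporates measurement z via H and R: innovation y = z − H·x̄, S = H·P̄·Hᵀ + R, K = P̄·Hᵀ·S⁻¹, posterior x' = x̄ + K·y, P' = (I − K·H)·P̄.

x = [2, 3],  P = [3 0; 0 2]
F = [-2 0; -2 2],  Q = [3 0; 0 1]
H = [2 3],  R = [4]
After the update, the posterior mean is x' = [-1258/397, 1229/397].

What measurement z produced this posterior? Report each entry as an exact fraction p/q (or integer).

z = [3]

x̄ = F·x = [-4, 2]
P̄ = F·P·Fᵀ + Q = [15 12; 12 21]
S = H·P̄·Hᵀ + R = [397]
K = P̄·Hᵀ·S⁻¹ = [66/397; 87/397]
x' − x̄ = [330/397, 435/397] = K·y
y = (KᵀK)⁻¹·Kᵀ·(x' − x̄) = [5]
z = y + H·x̄ = [5] + [-2] = [3]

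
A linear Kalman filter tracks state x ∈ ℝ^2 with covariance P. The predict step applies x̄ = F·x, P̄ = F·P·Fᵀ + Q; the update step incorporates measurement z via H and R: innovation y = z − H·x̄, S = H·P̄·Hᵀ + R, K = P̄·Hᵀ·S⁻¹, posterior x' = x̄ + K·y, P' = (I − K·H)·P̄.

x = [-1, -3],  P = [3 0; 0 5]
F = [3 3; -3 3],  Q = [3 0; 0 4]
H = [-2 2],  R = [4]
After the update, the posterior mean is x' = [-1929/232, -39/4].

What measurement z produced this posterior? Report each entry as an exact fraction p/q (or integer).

x̄ = F·x = [-12, -6]
P̄ = F·P·Fᵀ + Q = [75 18; 18 76]
S = H·P̄·Hᵀ + R = [464]
K = P̄·Hᵀ·S⁻¹ = [-57/232; 1/4]
x' − x̄ = [855/232, -15/4] = K·y
y = (KᵀK)⁻¹·Kᵀ·(x' − x̄) = [-15]
z = y + H·x̄ = [-15] + [12] = [-3]

z = [-3]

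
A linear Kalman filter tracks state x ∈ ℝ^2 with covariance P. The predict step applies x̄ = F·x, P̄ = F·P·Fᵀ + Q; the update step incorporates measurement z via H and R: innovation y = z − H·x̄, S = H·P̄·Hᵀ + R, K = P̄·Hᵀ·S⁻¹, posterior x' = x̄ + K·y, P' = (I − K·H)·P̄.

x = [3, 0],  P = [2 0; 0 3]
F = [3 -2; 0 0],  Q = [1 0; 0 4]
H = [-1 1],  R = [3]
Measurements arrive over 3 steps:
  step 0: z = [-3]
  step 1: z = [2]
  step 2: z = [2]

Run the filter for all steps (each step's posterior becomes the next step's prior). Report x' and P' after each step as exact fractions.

step 0: x̄ = F·x = [9, 0]
step 0: P̄ = F·P·Fᵀ + Q = [31 0; 0 4]
step 0: y = z − H·x̄ = [6]
step 0: S = H·P̄·Hᵀ + R = [38]
step 0: K = P̄·Hᵀ·S⁻¹ = [-31/38; 2/19]
step 0: x' = x̄ + K·y = [78/19, 12/19]
step 0: P' = (I − K·H)·P̄ = [217/38 62/19; 62/19 68/19]
step 1: x̄ = F·x = [210/19, 0]
step 1: P̄ = F·P·Fᵀ + Q = [1047/38 0; 0 4]
step 1: y = z − H·x̄ = [248/19]
step 1: S = H·P̄·Hᵀ + R = [1313/38]
step 1: K = P̄·Hᵀ·S⁻¹ = [-1047/1313; 152/1313]
step 1: x' = x̄ + K·y = [846/1313, 1984/1313]
step 1: P' = (I − K·H)·P̄ = [7329/1313 4188/1313; 4188/1313 4644/1313]
step 2: x̄ = F·x = [-110/101, 0]
step 2: P̄ = F·P·Fᵀ + Q = [2738/101 0; 0 4]
step 2: y = z − H·x̄ = [92/101]
step 2: S = H·P̄·Hᵀ + R = [3445/101]
step 2: K = P̄·Hᵀ·S⁻¹ = [-2738/3445; 404/3445]
step 2: x' = x̄ + K·y = [-6246/3445, 368/3445]
step 2: P' = (I − K·H)·P̄ = [19166/3445 10952/3445; 10952/3445 12164/3445]

step 0: x' = [78/19, 12/19], P' = [217/38 62/19; 62/19 68/19]
step 1: x' = [846/1313, 1984/1313], P' = [7329/1313 4188/1313; 4188/1313 4644/1313]
step 2: x' = [-6246/3445, 368/3445], P' = [19166/3445 10952/3445; 10952/3445 12164/3445]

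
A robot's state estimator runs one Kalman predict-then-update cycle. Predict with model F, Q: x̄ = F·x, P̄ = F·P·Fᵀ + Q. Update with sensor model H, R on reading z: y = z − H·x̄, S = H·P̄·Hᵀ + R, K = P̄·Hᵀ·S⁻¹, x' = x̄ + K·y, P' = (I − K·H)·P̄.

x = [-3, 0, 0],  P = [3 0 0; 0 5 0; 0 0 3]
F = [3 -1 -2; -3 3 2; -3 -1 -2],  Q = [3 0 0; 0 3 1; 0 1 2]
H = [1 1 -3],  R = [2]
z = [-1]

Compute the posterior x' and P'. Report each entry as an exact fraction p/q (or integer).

x' = [-1933/248, 1311/124, 321/248]
P' = [22783/496 -13737/248 -1579/496; -13737/248 10563/124 2453/248; -1579/496 2453/248 1207/496]

x̄ = F·x = [-9, 9, 9]
P̄ = F·P·Fᵀ + Q = [47 -54 -10; -54 87 1; -10 1 46]
y = z − H·x̄ = [26]
S = H·P̄·Hᵀ + R = [496]
K = P̄·Hᵀ·S⁻¹ = [23/496; 15/248; -147/496]
x' = x̄ + K·y = [-1933/248, 1311/124, 321/248]
P' = (I − K·H)·P̄ = [22783/496 -13737/248 -1579/496; -13737/248 10563/124 2453/248; -1579/496 2453/248 1207/496]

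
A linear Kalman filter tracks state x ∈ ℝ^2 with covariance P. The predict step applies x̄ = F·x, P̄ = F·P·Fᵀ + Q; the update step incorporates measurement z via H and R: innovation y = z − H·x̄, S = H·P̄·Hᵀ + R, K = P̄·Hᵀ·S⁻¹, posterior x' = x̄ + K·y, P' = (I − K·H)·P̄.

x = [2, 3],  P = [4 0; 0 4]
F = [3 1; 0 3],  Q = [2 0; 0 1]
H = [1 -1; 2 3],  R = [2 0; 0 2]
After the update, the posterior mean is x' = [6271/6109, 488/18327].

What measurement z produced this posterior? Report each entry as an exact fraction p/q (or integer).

x̄ = F·x = [9, 9]
P̄ = F·P·Fᵀ + Q = [42 12; 12 37]
S = H·P̄·Hᵀ + R = [57 -15; -15 647]
K = P̄·Hᵀ·S⁻¹ = [3535/6109 1215/6109; -7075/18327 1220/6109]
x' − x̄ = [-48710/6109, -164455/18327] = K·y
y = (KᵀK)⁻¹·Kᵀ·(x' − x̄) = [1, -43]
z = y + H·x̄ = [1, -43] + [0, 45] = [1, 2]

z = [1, 2]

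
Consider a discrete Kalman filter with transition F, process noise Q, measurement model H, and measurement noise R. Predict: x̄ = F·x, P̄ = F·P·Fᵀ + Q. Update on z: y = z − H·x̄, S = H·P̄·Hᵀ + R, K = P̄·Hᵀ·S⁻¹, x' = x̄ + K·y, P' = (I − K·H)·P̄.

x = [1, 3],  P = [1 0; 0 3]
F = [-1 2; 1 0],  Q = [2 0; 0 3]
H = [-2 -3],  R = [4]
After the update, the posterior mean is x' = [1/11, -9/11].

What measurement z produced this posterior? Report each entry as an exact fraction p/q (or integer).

x̄ = F·x = [5, 1]
P̄ = F·P·Fᵀ + Q = [15 -1; -1 4]
S = H·P̄·Hᵀ + R = [88]
K = P̄·Hᵀ·S⁻¹ = [-27/88; -5/44]
x' − x̄ = [-54/11, -20/11] = K·y
y = (KᵀK)⁻¹·Kᵀ·(x' − x̄) = [16]
z = y + H·x̄ = [16] + [-13] = [3]

z = [3]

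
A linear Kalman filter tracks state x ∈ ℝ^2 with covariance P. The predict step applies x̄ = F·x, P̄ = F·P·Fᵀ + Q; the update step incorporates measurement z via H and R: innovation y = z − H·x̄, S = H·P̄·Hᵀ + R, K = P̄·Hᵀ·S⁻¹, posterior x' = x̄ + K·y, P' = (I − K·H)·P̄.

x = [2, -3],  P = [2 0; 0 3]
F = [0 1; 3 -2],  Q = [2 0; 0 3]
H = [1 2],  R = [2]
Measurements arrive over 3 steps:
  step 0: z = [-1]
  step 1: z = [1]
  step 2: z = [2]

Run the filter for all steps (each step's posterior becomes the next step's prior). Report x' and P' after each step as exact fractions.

step 0: x' = [-191/115, 12/23], P' = [526/115 -54/23; -54/23 39/23]
step 1: x' = [-7921/32251, 18645/32251], P' = [85270/32251 -44610/32251; -44610/32251 39303/32251]
step 2: x' = [1533814/5545423, 4610553/5545423], P' = [14652526/5545423 -7647330/5545423; -7647330/5545423 6724659/5545423]

step 0: x̄ = F·x = [-3, 12]
step 0: P̄ = F·P·Fᵀ + Q = [5 -6; -6 33]
step 0: y = z − H·x̄ = [-22]
step 0: S = H·P̄·Hᵀ + R = [115]
step 0: K = P̄·Hᵀ·S⁻¹ = [-7/115; 12/23]
step 0: x' = x̄ + K·y = [-191/115, 12/23]
step 0: P' = (I − K·H)·P̄ = [526/115 -54/23; -54/23 39/23]
step 1: x̄ = F·x = [12/23, -693/115]
step 1: P̄ = F·P·Fᵀ + Q = [85/23 -240/23; -240/23 9099/115]
step 1: y = z − H·x̄ = [1441/115]
step 1: S = H·P̄·Hᵀ + R = [32251/115]
step 1: K = P̄·Hᵀ·S⁻¹ = [-1975/32251; 16998/32251]
step 1: x' = x̄ + K·y = [-7921/32251, 18645/32251]
step 1: P' = (I − K·H)·P̄ = [85270/32251 -44610/32251; -44610/32251 39303/32251]
step 2: x̄ = F·x = [18645/32251, -61053/32251]
step 2: P̄ = F·P·Fᵀ + Q = [103805/32251 -212436/32251; -212436/32251 1556715/32251]
step 2: y = z − H·x̄ = [167963/32251]
step 2: S = H·P̄·Hᵀ + R = [5545423/32251]
step 2: K = P̄·Hᵀ·S⁻¹ = [-321067/5545423; 2900994/5545423]
step 2: x' = x̄ + K·y = [1533814/5545423, 4610553/5545423]
step 2: P' = (I − K·H)·P̄ = [14652526/5545423 -7647330/5545423; -7647330/5545423 6724659/5545423]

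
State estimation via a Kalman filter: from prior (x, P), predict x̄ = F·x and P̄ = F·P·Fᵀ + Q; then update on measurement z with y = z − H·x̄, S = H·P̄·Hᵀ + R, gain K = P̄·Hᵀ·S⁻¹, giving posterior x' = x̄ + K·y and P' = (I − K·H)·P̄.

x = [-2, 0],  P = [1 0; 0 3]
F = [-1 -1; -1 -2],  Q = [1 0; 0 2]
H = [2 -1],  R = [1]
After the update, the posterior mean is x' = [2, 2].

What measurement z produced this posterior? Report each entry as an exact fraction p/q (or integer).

z = [2]

x̄ = F·x = [2, 2]
P̄ = F·P·Fᵀ + Q = [5 7; 7 15]
S = H·P̄·Hᵀ + R = [8]
K = P̄·Hᵀ·S⁻¹ = [3/8; -1/8]
x' − x̄ = [0, 0] = K·y
y = (KᵀK)⁻¹·Kᵀ·(x' − x̄) = [0]
z = y + H·x̄ = [0] + [2] = [2]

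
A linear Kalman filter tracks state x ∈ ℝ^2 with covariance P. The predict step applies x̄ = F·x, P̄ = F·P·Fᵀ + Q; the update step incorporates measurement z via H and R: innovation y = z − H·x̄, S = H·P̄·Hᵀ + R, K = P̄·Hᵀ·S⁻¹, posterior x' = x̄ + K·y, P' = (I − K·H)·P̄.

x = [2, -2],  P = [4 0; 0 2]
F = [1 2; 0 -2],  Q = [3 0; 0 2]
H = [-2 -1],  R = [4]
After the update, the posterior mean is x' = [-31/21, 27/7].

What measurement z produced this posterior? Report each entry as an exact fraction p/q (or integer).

z = [-1]

x̄ = F·x = [-2, 4]
P̄ = F·P·Fᵀ + Q = [15 -8; -8 10]
S = H·P̄·Hᵀ + R = [42]
K = P̄·Hᵀ·S⁻¹ = [-11/21; 1/7]
x' − x̄ = [11/21, -1/7] = K·y
y = (KᵀK)⁻¹·Kᵀ·(x' − x̄) = [-1]
z = y + H·x̄ = [-1] + [0] = [-1]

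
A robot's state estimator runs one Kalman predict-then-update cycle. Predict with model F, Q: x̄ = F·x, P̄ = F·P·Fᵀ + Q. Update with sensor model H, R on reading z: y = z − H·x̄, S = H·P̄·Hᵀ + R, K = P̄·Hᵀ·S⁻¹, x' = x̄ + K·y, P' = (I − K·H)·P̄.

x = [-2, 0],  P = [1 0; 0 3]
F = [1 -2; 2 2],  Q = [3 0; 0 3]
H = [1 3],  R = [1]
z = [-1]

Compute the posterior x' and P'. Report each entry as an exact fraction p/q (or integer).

x' = [-219/64, 99/128]
P' = [463/32 -311/64; -311/64 223/128]

x̄ = F·x = [-2, -4]
P̄ = F·P·Fᵀ + Q = [16 -10; -10 19]
y = z − H·x̄ = [13]
S = H·P̄·Hᵀ + R = [128]
K = P̄·Hᵀ·S⁻¹ = [-7/64; 47/128]
x' = x̄ + K·y = [-219/64, 99/128]
P' = (I − K·H)·P̄ = [463/32 -311/64; -311/64 223/128]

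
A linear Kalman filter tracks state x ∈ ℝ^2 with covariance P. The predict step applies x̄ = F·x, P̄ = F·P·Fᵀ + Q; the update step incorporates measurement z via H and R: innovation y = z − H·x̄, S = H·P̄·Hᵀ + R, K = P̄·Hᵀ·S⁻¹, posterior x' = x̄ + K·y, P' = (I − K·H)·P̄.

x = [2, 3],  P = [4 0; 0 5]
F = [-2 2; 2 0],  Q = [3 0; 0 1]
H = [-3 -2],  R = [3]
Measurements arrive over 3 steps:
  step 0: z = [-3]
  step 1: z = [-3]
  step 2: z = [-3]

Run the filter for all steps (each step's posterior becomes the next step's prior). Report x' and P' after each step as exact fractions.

step 0: x' = [-95/46, 537/115], P' = [349/46 -249/23; -249/23 1857/115]
step 1: x' = [10141/26033, 3585/3719], P' = [229513/104132 -9792/3719; -9792/3719 13713/3719]
step 2: x' = [1702894/6215367, 11469/10411], P' = [13423780/6215367 -26913/10411; -26913/10411 37857/10411]

step 0: x̄ = F·x = [2, 4]
step 0: P̄ = F·P·Fᵀ + Q = [39 -16; -16 17]
step 0: y = z − H·x̄ = [11]
step 0: S = H·P̄·Hᵀ + R = [230]
step 0: K = P̄·Hᵀ·S⁻¹ = [-17/46; 7/115]
step 0: x' = x̄ + K·y = [-95/46, 537/115]
step 0: P' = (I − K·H)·P̄ = [349/46 -249/23; -249/23 1857/115]
step 1: x̄ = F·x = [1549/115, -95/23]
step 1: P̄ = F·P·Fᵀ + Q = [21223/115 -1694/23; -1694/23 721/23]
step 1: y = z − H·x̄ = [3352/115]
step 1: S = H·P̄·Hᵀ + R = [104132/115]
step 1: K = P̄·Hᵀ·S⁻¹ = [-46729/104132; 650/3719]
step 1: x' = x̄ + K·y = [10141/26033, 3585/3719]
step 1: P' = (I − K·H)·P̄ = [229513/104132 -9792/3719; -9792/3719 13713/3719]
step 2: x̄ = F·x = [29908/26033, 20282/26033]
step 2: P̄ = F·P·Fᵀ + Q = [1239928/26033 -503689/26033; -503689/26033 255546/26033]
step 2: y = z − H·x̄ = [52189/26033]
step 2: S = H·P̄·Hᵀ + R = [6215367/26033]
step 2: K = P̄·Hᵀ·S⁻¹ = [-2712406/6215367; 1675/10411]
step 2: x' = x̄ + K·y = [1702894/6215367, 11469/10411]
step 2: P' = (I − K·H)·P̄ = [13423780/6215367 -26913/10411; -26913/10411 37857/10411]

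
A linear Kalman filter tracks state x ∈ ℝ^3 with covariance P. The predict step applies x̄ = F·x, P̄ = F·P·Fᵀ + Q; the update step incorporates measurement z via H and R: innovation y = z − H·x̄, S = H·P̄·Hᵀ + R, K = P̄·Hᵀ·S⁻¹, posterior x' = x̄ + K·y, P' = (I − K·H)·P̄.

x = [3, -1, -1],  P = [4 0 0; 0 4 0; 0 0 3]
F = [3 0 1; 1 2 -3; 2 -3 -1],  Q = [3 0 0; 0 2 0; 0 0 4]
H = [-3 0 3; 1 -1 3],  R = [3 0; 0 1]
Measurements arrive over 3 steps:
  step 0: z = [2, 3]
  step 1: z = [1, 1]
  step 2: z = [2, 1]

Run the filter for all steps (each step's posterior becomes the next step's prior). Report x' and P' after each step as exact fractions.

step 0: x̄ = F·x = [8, 4, 10]
step 0: P̄ = F·P·Fᵀ + Q = [42 3 21; 3 49 -7; 21 -7 59]
step 0: y = z − H·x̄ = [-4, -31]
step 0: S = H·P̄·Hᵀ + R = [534 309; 309 785]
step 0: K = P̄·Hᵀ·S⁻¹ = [-26991/107903 24645/107903; -949/107903 -8836/107903; 8715/107903 24748/107903]
step 0: x' = x̄ + K·y = [207193/107903, 709324/107903, 276982/107903]
step 0: P' = (I − K·H)·P̄ = [317703/107903 1165194/107903 290712/107903; 1165194/107903 4666765/107903 1164245/107903; 290712/107903 1164245/107903 299427/107903]
step 1: x̄ = F·x = [898561/107903, 794895/107903, -1990568/107903]
step 1: P̄ = F·P·Fᵀ + Q = [5226735/107903 7048786/107903 -12663402/107903; 7048786/107903 10840976/107903 -19186978/107903; -12663402/107903 -19186978/107903 35843030/107903]
step 1: y = z − H·x̄ = [8775290/107903, 5975941/107903]
step 1: S = H·P̄·Hᵀ + R = [597892830/107903 461594769/107903; 461594769/107903 363806768/107903]
step 1: K = P̄·Hᵀ·S⁻¹ = [-3548029835/13739893931 2998118561/13739893931; -969897100/13739893931 -1086527308/13739893931; 910665886/13739893931 3151983484/13739893931]
step 1: x' = x̄ + K·y = [-8083911186/13739893931, -37833780561/13739893931, -4844801408/13739893931]
step 1: P' = (I − K·H)·P̄ = [6973223059/13739893931 14250684170/13739893931 3425193224/13739893931; 14250684170/13739893931 55179572688/13739893931 13280787070/13739893931; 3425193224/13739893931 13280787070/13739893931 4335859110/13739893931]
step 2: x̄ = F·x = [-29096534966/13739893931, -69217068084/13739893931, 102178320719/13739893931]
step 2: P̄ = F·P·Fᵀ + Q = [128865707778/13739893931 92576225215/13739893931 -134020232720/13739893931; 92576225215/13739893931 171276166159/13739893931 -220883571588/13739893931; -134020232720/13739893931 -220883571588/13739893931 478780220746/13739893931]
step 2: y = z − H·x̄ = [-366344779193/13739893931, -332915601344/13739893931]
step 2: S = H·P̄·Hᵀ + R = [7922397227469/13739893931 5666925650109/13739893931; 5666925650109/13739893931 4958931337360/13739893931]
step 2: K = P̄·Hᵀ·S⁻¹ = [-44592816386919/174008561989063 38124514918421/174008561989063; -11210610112676/174008561989063 -13202777589447/174008561989063; 11757060496982/174008561989063 40013490135124/174008561989063]
step 2: x' = x̄ + K·y = [-103272015968865/174008561989063, -257789716080376/174008561989063, 11037188030665/174008561989063]
step 2: P' = (I − K·H)·P̄ = [87345160446415/174008561989063 177477677706482/174008561989063 42752344059496/174008561989063; 177477677706482/174008561989063 689481658077347/174008561989063 166267067593806/174008561989063; 42752344059496/174008561989063 166267067593806/174008561989063 54509404556478/174008561989063]

step 0: x' = [207193/107903, 709324/107903, 276982/107903], P' = [317703/107903 1165194/107903 290712/107903; 1165194/107903 4666765/107903 1164245/107903; 290712/107903 1164245/107903 299427/107903]
step 1: x' = [-8083911186/13739893931, -37833780561/13739893931, -4844801408/13739893931], P' = [6973223059/13739893931 14250684170/13739893931 3425193224/13739893931; 14250684170/13739893931 55179572688/13739893931 13280787070/13739893931; 3425193224/13739893931 13280787070/13739893931 4335859110/13739893931]
step 2: x' = [-103272015968865/174008561989063, -257789716080376/174008561989063, 11037188030665/174008561989063], P' = [87345160446415/174008561989063 177477677706482/174008561989063 42752344059496/174008561989063; 177477677706482/174008561989063 689481658077347/174008561989063 166267067593806/174008561989063; 42752344059496/174008561989063 166267067593806/174008561989063 54509404556478/174008561989063]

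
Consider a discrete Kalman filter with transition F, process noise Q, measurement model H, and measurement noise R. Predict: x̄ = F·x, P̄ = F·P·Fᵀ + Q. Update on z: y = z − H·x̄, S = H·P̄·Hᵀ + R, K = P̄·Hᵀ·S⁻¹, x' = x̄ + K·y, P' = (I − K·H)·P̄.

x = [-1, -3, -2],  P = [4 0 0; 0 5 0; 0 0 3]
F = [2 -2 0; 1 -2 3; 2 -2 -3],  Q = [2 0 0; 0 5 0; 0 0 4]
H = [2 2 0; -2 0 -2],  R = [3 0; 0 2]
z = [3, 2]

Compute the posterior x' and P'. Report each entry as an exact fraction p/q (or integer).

x' = [-55244/129193, 241361/129193, -65522/129193]
P' = [168590/129193 -144032/129193 -151160/129193; -144032/129193 215570/129193 126911/129193; -151160/129193 126911/129193 198025/129193]

x̄ = F·x = [4, -1, 10]
P̄ = F·P·Fᵀ + Q = [38 28 36; 28 56 1; 36 1 67]
y = z − H·x̄ = [-3, 30]
S = H·P̄·Hᵀ + R = [603 -412; -412 710]
K = P̄·Hᵀ·S⁻¹ = [16372/129193 -17430/129193; 47692/129193 17121/129193; -16166/129193 -46865/129193]
x' = x̄ + K·y = [-55244/129193, 241361/129193, -65522/129193]
P' = (I − K·H)·P̄ = [168590/129193 -144032/129193 -151160/129193; -144032/129193 215570/129193 126911/129193; -151160/129193 126911/129193 198025/129193]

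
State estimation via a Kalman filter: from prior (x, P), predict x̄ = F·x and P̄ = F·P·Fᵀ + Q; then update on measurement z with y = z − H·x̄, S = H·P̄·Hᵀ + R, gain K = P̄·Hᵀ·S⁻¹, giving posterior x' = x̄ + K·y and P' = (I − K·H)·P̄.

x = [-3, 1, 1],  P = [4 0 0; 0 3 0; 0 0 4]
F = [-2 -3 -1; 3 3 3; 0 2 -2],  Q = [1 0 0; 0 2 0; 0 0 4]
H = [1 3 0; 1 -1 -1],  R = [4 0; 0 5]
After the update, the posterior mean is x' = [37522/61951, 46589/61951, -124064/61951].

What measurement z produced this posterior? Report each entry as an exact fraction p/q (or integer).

x̄ = F·x = [2, -3, 0]
P̄ = F·P·Fᵀ + Q = [48 -63 -10; -63 101 -6; -10 -6 32]
S = H·P̄·Hᵀ + R = [583 -353; -353 320]
K = P̄·Hᵀ·S⁻¹ = [-2407/61951 20770/61951; 21026/61951 -7394/61951; -21668/61951 -30872/61951]
x' − x̄ = [-86380/61951, 232442/61951, -124064/61951] = K·y
y = (KᵀK)⁻¹·Kᵀ·(x' − x̄) = [10, -3]
z = y + H·x̄ = [10, -3] + [-7, 5] = [3, 2]

z = [3, 2]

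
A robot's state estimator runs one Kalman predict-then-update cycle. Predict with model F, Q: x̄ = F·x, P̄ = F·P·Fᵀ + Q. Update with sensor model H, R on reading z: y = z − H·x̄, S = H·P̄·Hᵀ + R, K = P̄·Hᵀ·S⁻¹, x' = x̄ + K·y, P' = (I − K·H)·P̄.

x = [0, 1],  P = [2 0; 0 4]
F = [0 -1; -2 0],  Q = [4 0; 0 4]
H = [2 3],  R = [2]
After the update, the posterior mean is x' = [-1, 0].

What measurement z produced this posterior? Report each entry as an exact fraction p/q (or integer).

x̄ = F·x = [-1, 0]
P̄ = F·P·Fᵀ + Q = [8 0; 0 12]
S = H·P̄·Hᵀ + R = [142]
K = P̄·Hᵀ·S⁻¹ = [8/71; 18/71]
x' − x̄ = [0, 0] = K·y
y = (KᵀK)⁻¹·Kᵀ·(x' − x̄) = [0]
z = y + H·x̄ = [0] + [-2] = [-2]

z = [-2]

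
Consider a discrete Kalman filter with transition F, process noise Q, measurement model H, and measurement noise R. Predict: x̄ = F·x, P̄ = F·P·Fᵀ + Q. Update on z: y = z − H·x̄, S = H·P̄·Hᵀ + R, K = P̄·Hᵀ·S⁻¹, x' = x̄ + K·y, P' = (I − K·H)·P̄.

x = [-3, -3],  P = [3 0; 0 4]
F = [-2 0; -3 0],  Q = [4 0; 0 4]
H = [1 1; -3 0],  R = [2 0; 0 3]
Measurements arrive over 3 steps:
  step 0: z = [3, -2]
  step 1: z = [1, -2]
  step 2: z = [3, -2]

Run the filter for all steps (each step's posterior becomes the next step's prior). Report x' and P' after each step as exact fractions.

step 0: x̄ = F·x = [6, 9]
step 0: P̄ = F·P·Fᵀ + Q = [16 18; 18 31]
step 0: y = z − H·x̄ = [-12, 16]
step 0: S = H·P̄·Hᵀ + R = [85 -102; -102 147]
step 0: K = P̄·Hᵀ·S⁻¹ = [2/41 -12/41; 565/697 8/41]
step 0: x' = x̄ + K·y = [30/41, 1669/697]
step 0: P' = (I − K·H)·P̄ = [12/41 -8/41; -8/41 1266/697]
step 1: x̄ = F·x = [-60/41, -90/41]
step 1: P̄ = F·P·Fᵀ + Q = [212/41 72/41; 72/41 272/41]
step 1: y = z − H·x̄ = [191/41, -262/41]
step 1: S = H·P̄·Hᵀ + R = [710/41 -852/41; -852/41 2031/41]
step 1: K = P̄·Hᵀ·S⁻¹ = [2/41 -12/41; 2092/2911 8/41]
step 1: x' = x̄ + K·y = [26/41, -274/2911]
step 1: P' = (I − K·H)·P̄ = [12/41 -8/41; -8/41 4752/2911]
step 2: x̄ = F·x = [-52/41, -78/41]
step 2: P̄ = F·P·Fᵀ + Q = [212/41 72/41; 72/41 272/41]
step 2: y = z − H·x̄ = [253/41, -238/41]
step 2: S = H·P̄·Hᵀ + R = [710/41 -852/41; -852/41 2031/41]
step 2: K = P̄·Hᵀ·S⁻¹ = [2/41 -12/41; 2092/2911 8/41]
step 2: x' = x̄ + K·y = [30/41, 4074/2911]
step 2: P' = (I − K·H)·P̄ = [12/41 -8/41; -8/41 4752/2911]

step 0: x' = [30/41, 1669/697], P' = [12/41 -8/41; -8/41 1266/697]
step 1: x' = [26/41, -274/2911], P' = [12/41 -8/41; -8/41 4752/2911]
step 2: x' = [30/41, 4074/2911], P' = [12/41 -8/41; -8/41 4752/2911]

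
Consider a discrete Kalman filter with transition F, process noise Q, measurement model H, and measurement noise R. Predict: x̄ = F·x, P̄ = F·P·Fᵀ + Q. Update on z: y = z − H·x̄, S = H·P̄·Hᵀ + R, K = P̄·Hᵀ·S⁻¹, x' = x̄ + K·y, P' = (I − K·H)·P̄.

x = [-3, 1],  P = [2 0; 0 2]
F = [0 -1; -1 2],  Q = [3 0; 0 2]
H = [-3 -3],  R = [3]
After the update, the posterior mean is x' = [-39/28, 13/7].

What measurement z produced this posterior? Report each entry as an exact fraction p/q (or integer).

x̄ = F·x = [-1, 5]
P̄ = F·P·Fᵀ + Q = [5 -4; -4 12]
S = H·P̄·Hᵀ + R = [84]
K = P̄·Hᵀ·S⁻¹ = [-1/28; -2/7]
x' − x̄ = [-11/28, -22/7] = K·y
y = (KᵀK)⁻¹·Kᵀ·(x' − x̄) = [11]
z = y + H·x̄ = [11] + [-12] = [-1]

z = [-1]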